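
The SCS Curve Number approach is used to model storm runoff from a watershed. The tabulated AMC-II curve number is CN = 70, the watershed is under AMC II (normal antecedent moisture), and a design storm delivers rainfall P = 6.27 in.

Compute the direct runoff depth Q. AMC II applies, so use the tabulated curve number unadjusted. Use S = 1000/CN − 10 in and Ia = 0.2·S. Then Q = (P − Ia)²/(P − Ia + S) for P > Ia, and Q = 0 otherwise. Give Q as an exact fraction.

Q = 4785507/1584100 in ≈ 3.021 in

Average conditions: CN = 70 (no AMC adjustment).
S = 1000/70 − 10 = 30/7 in ≈ 4.286 in
Initial abstraction Ia = S/5 = (30/7)/5 = 6/7 ≈ 0.857 in
Excess rainfall: 6.270 − 0.857 = 5.413 in; P > Ia so Q > 0
Runoff Q = (P−Ia)²/(P−Ia+S) = (5.413)²/(5.413+4.286) = 4785507/1584100 ≈ 3.021 in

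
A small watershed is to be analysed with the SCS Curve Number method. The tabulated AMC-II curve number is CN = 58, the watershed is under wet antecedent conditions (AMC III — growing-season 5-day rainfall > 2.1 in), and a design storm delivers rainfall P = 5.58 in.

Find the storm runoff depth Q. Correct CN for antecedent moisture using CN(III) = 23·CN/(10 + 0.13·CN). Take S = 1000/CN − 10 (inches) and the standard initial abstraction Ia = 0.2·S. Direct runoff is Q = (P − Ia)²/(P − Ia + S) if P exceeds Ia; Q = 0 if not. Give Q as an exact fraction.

Q = 9085232883/3002533850 in ≈ 3.026 in

Adjust CN=58 to AMC III: 23·58/(10 + 0.13·58) → 1334 ÷ (877/50) = 66700/877 ≈ 76.055
S = 1000/(66700/877) − 10 = 2100/667 in ≈ 3.148 in
Initial abstraction Ia = S/5 = (2100/667)/5 = 420/667 ≈ 0.630 in
Excess rainfall: 5.580 − 0.630 = 4.950 in; P > Ia so Q > 0
Runoff Q = (P−Ia)²/(P−Ia+S) = (4.950)²/(4.950+3.148) = 9085232883/3002533850 ≈ 3.026 in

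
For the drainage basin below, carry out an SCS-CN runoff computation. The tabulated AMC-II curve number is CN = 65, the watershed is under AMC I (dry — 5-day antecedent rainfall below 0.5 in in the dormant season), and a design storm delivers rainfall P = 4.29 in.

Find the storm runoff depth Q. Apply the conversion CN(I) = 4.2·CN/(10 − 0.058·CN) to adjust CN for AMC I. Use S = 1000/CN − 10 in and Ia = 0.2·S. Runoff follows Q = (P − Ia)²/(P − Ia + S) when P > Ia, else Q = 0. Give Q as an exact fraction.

Q = 45306361/221250900 in ≈ 0.205 in

Dry (AMC I): CN(I) = 4.2·65/(10 − 0.058·65) = 273/(623/100) = 3900/89 ≈ 43.820
Max retention: S = 1000/(3900/89) − 10 = 500/39 in (≈ 12.821 in)
Initial abstraction Ia = S/5 = (500/39)/5 = 100/39 ≈ 2.564 in
Since P=4.290 > Ia=2.564: effective rainfall P−Ia = 6731/3900 in
Runoff Q = (P−Ia)²/(P−Ia+S) = (1.726)²/(1.726+12.821) = 45306361/221250900 ≈ 0.205 in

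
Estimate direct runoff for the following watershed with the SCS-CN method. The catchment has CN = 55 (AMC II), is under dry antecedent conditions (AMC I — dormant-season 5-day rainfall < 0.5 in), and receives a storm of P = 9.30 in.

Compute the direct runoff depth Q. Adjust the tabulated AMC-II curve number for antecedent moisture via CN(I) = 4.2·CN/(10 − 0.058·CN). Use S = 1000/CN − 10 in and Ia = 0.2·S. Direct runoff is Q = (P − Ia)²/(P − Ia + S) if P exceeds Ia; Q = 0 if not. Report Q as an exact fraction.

Q = 1923769/1639330 in ≈ 1.174 in

Adjust CN=55 to AMC I: 4.2·55/(10 − 0.058·55) → 231 ÷ (681/100) = 7700/227 ≈ 33.921
Max retention: S = 1000/(7700/227) − 10 = 1500/77 in (≈ 19.481 in)
Ia = 0.2S: 0.2·19.481 = 3.896 in (exactly 300/77)
Excess rainfall: 9.300 − 3.896 = 5.404 in; P > Ia so Q > 0
Runoff Q = (P−Ia)²/(P−Ia+S) = (5.404)²/(5.404+19.481) = 1923769/1639330 ≈ 1.174 in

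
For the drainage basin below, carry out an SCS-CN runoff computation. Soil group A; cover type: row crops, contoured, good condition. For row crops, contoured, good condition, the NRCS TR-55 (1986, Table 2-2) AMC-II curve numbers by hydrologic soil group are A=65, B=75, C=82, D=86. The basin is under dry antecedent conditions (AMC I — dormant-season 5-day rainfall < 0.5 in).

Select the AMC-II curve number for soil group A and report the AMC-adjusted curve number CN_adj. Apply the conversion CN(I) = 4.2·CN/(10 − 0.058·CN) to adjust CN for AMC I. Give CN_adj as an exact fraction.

NRCS table: row crops, contoured, good condition, soil group A → CN(II) = 65
CN(I) from CN(II)=65: (4.2·65)/(10 − 0.058·65) = 3900/89 ≈ 43.820

CN_adj = 3900/89 ≈ 43.820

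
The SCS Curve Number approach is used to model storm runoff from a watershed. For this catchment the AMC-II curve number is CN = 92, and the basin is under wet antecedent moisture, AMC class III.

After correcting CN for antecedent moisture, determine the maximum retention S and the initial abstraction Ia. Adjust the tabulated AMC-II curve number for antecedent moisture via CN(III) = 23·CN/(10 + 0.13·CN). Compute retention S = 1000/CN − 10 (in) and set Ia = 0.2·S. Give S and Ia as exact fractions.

S = 200/529 in ≈ 0.378 in; Ia = 40/529 in ≈ 0.076 in

CN(III) from CN(II)=92: (23·92)/(10 + 0.13·92) = 52900/549 ≈ 96.357
Max retention: S = 1000/(52900/549) − 10 = 200/529 in (≈ 0.378 in)
Initial abstraction Ia = S/5 = (200/529)/5 = 40/529 ≈ 0.076 in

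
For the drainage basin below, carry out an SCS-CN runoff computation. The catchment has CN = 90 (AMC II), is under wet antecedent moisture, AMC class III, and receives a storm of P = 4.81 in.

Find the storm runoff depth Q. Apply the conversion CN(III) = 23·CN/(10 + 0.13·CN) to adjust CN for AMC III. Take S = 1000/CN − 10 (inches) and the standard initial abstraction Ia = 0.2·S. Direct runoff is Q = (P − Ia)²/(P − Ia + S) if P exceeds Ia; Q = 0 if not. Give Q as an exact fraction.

Q = 9519319489/2226636900 in ≈ 4.275 in

Adjust CN=90 to AMC III: 23·90/(10 + 0.13·90) → 2070 ÷ (217/10) = 20700/217 ≈ 95.392
S = 1000/(20700/217) − 10 = 100/207 in ≈ 0.483 in
Initial abstraction Ia = S/5 = (100/207)/5 = 20/207 ≈ 0.097 in
Excess rainfall: 4.810 − 0.097 = 4.713 in; P > Ia so Q > 0
Q: (97567/20700)² ÷ (107567/20700) = 9519319489/2226636900 in (≈ 4.275 in)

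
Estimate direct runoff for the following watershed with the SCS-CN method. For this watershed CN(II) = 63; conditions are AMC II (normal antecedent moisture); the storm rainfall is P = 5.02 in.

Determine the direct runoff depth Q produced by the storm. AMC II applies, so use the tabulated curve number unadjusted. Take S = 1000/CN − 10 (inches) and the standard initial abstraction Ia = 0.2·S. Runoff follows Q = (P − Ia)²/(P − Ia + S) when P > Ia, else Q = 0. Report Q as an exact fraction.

AMC II — tabulated CN = 63 applies directly.
S = 1000/63 − 10 = 370/63 in ≈ 5.873 in
Ia = 0.2S: 0.2·5.873 = 1.175 in (exactly 74/63)
P − Ia = 5.020 − 1.175 = 12113/3150 ≈ 3.845 in (> 0, runoff occurs)
Runoff Q = (P−Ia)²/(P−Ia+S) = (3.845)²/(3.845+5.873) = 146724769/96430950 ≈ 1.522 in

Q = 146724769/96430950 in ≈ 1.522 in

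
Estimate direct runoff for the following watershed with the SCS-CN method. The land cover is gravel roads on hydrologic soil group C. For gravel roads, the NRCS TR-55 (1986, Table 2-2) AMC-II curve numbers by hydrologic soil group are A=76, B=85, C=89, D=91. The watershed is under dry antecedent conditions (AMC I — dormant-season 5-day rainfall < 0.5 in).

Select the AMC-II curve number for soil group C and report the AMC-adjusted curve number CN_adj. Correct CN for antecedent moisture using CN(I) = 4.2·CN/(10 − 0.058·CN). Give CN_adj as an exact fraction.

CN_adj = 186900/2419 ≈ 77.263

NRCS table: gravel roads, soil group C → CN(II) = 89
Dry (AMC I): CN(I) = 4.2·89/(10 − 0.058·89) = (1869/5)/(2419/500) = 186900/2419 ≈ 77.263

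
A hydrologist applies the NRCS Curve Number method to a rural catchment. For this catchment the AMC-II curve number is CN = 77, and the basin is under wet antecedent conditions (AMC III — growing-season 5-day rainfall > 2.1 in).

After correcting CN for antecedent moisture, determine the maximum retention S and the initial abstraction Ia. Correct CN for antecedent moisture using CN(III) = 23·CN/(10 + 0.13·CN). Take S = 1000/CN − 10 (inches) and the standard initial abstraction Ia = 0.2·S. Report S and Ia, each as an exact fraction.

Adjust CN=77 to AMC III: 23·77/(10 + 0.13·77) → 1771 ÷ (2001/100) = 7700/87 ≈ 88.506
Max retention: S = 1000/(7700/87) − 10 = 100/77 in (≈ 1.299 in)
Ia = 0.2S: 0.2·1.299 = 0.260 in (exactly 20/77)

S = 100/77 in ≈ 1.299 in; Ia = 20/77 in ≈ 0.260 in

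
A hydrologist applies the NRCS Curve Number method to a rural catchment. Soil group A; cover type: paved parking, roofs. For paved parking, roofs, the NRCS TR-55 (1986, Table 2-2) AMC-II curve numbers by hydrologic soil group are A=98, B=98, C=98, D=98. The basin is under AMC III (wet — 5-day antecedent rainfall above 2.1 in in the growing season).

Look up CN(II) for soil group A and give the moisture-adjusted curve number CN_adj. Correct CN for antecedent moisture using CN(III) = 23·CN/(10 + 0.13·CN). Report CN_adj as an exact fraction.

NRCS table: paved parking, roofs, soil group A → CN(II) = 98
CN(III) from CN(II)=98: (23·98)/(10 + 0.13·98) = 112700/1137 ≈ 99.120

CN_adj = 112700/1137 ≈ 99.120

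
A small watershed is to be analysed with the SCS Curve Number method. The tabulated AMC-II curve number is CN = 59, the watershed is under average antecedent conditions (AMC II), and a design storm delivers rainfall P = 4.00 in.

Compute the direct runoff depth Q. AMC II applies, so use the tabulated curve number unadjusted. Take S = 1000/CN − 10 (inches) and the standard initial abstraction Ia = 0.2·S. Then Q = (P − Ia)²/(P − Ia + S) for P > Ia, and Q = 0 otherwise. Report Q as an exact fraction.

AMC II — tabulated CN = 59 applies directly.
Retention S: 1000/CN − 10 with CN=59.000 → S = 410/59 ≈ 6.949 in
Ia = 0.2·(410/59) = 82/59 in ≈ 1.390 in
P − Ia = 4.000 − 1.390 = 154/59 ≈ 2.610 in (> 0, runoff occurs)
Runoff Q = (P−Ia)²/(P−Ia+S) = (2.610)²/(2.610+6.949) = 5929/8319 ≈ 0.713 in

Q = 5929/8319 in ≈ 0.713 in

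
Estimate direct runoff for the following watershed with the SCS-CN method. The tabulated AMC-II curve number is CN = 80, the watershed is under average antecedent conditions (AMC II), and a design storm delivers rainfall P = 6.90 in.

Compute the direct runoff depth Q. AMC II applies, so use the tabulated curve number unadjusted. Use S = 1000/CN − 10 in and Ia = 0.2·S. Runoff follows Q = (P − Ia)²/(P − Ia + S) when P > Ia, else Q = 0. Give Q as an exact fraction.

Q = 2048/445 in ≈ 4.602 in

Average conditions: CN = 80 (no AMC adjustment).
Max retention: S = 1000/80 − 10 = 5/2 in (≈ 2.500 in)
Ia = 0.2·(5/2) = 1/2 in ≈ 0.500 in
Since P=6.900 > Ia=0.500: effective rainfall P−Ia = 32/5 in
Runoff Q = (P−Ia)²/(P−Ia+S) = (6.400)²/(6.400+2.500) = 2048/445 ≈ 4.602 in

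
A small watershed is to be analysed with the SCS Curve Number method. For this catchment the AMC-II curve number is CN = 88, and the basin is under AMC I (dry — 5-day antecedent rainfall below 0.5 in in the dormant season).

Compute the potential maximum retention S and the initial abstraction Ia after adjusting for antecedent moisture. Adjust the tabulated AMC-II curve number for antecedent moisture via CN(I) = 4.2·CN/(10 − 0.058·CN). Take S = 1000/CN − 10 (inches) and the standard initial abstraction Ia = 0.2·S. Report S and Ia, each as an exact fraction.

S = 250/77 in ≈ 3.247 in; Ia = 50/77 in ≈ 0.649 in

CN(I) from CN(II)=88: (4.2·88)/(10 − 0.058·88) = 3850/51 ≈ 75.490
Max retention: S = 1000/(3850/51) − 10 = 250/77 in (≈ 3.247 in)
Ia = 0.2·(250/77) = 50/77 in ≈ 0.649 in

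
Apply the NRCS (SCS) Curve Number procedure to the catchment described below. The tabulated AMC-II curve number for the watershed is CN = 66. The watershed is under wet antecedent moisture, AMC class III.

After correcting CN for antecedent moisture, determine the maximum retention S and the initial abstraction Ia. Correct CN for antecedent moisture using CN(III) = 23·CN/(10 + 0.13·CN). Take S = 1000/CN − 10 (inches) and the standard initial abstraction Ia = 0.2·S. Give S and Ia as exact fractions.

CN(III) from CN(II)=66: (23·66)/(10 + 0.13·66) = 75900/929 ≈ 81.701
Max retention: S = 1000/(75900/929) − 10 = 1700/759 in (≈ 2.240 in)
Ia = 0.2·(1700/759) = 340/759 in ≈ 0.448 in

S = 1700/759 in ≈ 2.240 in; Ia = 340/759 in ≈ 0.448 in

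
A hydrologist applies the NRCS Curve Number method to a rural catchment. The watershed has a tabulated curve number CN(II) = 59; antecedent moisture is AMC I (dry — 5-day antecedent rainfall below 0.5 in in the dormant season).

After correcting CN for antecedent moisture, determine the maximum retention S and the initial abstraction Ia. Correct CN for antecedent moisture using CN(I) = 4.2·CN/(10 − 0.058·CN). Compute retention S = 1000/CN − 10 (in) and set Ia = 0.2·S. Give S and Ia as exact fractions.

S = 20500/1239 in ≈ 16.546 in; Ia = 4100/1239 in ≈ 3.309 in

CN(I) from CN(II)=59: (4.2·59)/(10 − 0.058·59) = 123900/3289 ≈ 37.671
S = 1000/(123900/3289) − 10 = 20500/1239 in ≈ 16.546 in
Initial abstraction Ia = S/5 = (20500/1239)/5 = 4100/1239 ≈ 3.309 in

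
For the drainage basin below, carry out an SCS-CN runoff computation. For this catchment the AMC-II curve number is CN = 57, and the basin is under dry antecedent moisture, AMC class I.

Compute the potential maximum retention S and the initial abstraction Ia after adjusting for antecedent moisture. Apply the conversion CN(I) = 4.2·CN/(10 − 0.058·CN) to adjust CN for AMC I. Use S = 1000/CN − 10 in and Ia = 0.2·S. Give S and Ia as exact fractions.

Dry (AMC I): CN(I) = 4.2·57/(10 − 0.058·57) = (1197/5)/(3347/500) = 119700/3347 ≈ 35.763
Retention S: 1000/CN − 10 with CN=35.763 → S = 21500/1197 ≈ 17.962 in
Ia = 0.2·(21500/1197) = 4300/1197 in ≈ 3.592 in

S = 21500/1197 in ≈ 17.962 in; Ia = 4300/1197 in ≈ 3.592 in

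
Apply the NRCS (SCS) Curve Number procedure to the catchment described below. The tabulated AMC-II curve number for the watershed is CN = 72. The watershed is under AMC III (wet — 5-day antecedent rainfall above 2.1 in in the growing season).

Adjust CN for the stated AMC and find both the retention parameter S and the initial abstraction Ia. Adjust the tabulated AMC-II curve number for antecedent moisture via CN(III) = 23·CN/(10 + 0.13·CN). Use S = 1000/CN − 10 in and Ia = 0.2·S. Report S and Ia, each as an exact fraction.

Adjust CN=72 to AMC III: 23·72/(10 + 0.13·72) → 1656 ÷ (484/25) = 10350/121 ≈ 85.537
Retention S: 1000/CN − 10 with CN=85.537 → S = 350/207 ≈ 1.691 in
Initial abstraction Ia = S/5 = (350/207)/5 = 70/207 ≈ 0.338 in

S = 350/207 in ≈ 1.691 in; Ia = 70/207 in ≈ 0.338 in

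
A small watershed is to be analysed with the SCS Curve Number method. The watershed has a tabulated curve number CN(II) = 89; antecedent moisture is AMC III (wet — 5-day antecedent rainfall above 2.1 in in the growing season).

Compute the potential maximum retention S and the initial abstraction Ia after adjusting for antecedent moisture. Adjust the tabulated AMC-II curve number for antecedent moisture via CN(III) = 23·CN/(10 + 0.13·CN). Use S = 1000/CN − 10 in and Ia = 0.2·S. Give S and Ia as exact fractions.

S = 1100/2047 in ≈ 0.537 in; Ia = 220/2047 in ≈ 0.107 in

Wet (AMC III): CN(III) = 23·89/(10 + 0.13·89) = 2047/(2157/100) = 204700/2157 ≈ 94.900
S = 1000/(204700/2157) − 10 = 1100/2047 in ≈ 0.537 in
Initial abstraction Ia = S/5 = (1100/2047)/5 = 220/2047 ≈ 0.107 in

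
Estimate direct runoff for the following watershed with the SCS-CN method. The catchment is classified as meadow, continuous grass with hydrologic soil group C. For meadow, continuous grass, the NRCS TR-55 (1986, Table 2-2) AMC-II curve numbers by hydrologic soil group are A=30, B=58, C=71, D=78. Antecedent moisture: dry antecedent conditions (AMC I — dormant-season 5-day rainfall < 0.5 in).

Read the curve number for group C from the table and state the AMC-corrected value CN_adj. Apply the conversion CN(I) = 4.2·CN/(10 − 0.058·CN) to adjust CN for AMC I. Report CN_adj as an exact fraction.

NRCS table: meadow, continuous grass, soil group C → CN(II) = 71
Adjust CN=71 to AMC I: 4.2·71/(10 − 0.058·71) → (1491/5) ÷ (2941/500) = 149100/2941 ≈ 50.697

CN_adj = 149100/2941 ≈ 50.697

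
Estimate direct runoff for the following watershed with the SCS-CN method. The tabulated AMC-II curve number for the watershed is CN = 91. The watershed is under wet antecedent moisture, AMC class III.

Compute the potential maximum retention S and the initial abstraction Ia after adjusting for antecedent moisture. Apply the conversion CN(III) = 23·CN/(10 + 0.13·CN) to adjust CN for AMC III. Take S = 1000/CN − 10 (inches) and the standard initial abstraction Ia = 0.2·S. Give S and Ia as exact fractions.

S = 900/2093 in ≈ 0.430 in; Ia = 180/2093 in ≈ 0.086 in

CN(III) from CN(II)=91: (23·91)/(10 + 0.13·91) = 209300/2183 ≈ 95.877
Retention S: 1000/CN − 10 with CN=95.877 → S = 900/2093 ≈ 0.430 in
Initial abstraction Ia = S/5 = (900/2093)/5 = 180/2093 ≈ 0.086 in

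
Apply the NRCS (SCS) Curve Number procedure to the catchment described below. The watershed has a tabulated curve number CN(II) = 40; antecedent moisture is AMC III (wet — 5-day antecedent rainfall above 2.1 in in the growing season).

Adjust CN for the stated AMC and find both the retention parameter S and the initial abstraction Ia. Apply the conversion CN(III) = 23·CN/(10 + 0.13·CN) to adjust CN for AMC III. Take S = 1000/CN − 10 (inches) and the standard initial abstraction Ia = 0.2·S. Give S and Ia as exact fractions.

S = 150/23 in ≈ 6.522 in; Ia = 30/23 in ≈ 1.304 in

Wet (AMC III): CN(III) = 23·40/(10 + 0.13·40) = 920/(76/5) = 1150/19 ≈ 60.526
S = 1000/(1150/19) − 10 = 150/23 in ≈ 6.522 in
Ia = 0.2·(150/23) = 30/23 in ≈ 1.304 in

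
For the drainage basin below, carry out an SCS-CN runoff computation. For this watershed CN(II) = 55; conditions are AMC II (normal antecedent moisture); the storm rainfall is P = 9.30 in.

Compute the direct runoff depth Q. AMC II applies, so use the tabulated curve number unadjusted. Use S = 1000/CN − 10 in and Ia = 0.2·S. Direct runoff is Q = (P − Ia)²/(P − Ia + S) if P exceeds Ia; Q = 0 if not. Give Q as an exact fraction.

Q = 236883/63910 in ≈ 3.707 in

AMC II — tabulated CN = 55 applies directly.
Max retention: S = 1000/55 − 10 = 90/11 in (≈ 8.182 in)
Ia = 0.2·(90/11) = 18/11 in ≈ 1.636 in
Excess rainfall: 9.300 − 1.636 = 7.664 in; P > Ia so Q > 0
Q: (843/110)² ÷ (1743/110) = 236883/63910 in (≈ 3.707 in)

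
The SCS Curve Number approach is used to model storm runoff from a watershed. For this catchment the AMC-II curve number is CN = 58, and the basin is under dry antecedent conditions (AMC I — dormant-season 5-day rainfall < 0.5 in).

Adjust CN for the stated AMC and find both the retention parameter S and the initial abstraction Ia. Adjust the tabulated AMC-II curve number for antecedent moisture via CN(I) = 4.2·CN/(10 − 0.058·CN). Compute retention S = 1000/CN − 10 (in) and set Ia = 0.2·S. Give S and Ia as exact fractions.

Dry (AMC I): CN(I) = 4.2·58/(10 − 0.058·58) = (1218/5)/(1659/250) = 2900/79 ≈ 36.709
Retention S: 1000/CN − 10 with CN=36.709 → S = 500/29 ≈ 17.241 in
Ia = 0.2·(500/29) = 100/29 in ≈ 3.448 in

S = 500/29 in ≈ 17.241 in; Ia = 100/29 in ≈ 3.448 in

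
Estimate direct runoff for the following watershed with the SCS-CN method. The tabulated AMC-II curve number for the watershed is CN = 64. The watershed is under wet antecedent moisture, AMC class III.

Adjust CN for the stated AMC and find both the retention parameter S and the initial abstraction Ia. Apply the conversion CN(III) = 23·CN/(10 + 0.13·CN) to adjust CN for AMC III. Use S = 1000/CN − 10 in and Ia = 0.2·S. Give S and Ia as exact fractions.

Wet (AMC III): CN(III) = 23·64/(10 + 0.13·64) = 1472/(458/25) = 18400/229 ≈ 80.349
Max retention: S = 1000/(18400/229) − 10 = 225/92 in (≈ 2.446 in)
Ia = 0.2·(225/92) = 45/92 in ≈ 0.489 in

S = 225/92 in ≈ 2.446 in; Ia = 45/92 in ≈ 0.489 in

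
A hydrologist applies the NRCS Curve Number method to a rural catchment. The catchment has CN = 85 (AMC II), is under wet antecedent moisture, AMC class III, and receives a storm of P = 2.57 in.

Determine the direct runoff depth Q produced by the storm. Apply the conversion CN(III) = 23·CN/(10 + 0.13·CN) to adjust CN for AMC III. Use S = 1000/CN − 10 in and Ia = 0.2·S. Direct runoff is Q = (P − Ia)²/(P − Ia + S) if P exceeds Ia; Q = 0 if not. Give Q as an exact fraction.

CN(III) from CN(II)=85: (23·85)/(10 + 0.13·85) = 39100/421 ≈ 92.874
Max retention: S = 1000/(39100/421) − 10 = 300/391 in (≈ 0.767 in)
Ia = 0.2·(300/391) = 60/391 in ≈ 0.153 in
P − Ia = 2.570 − 0.153 = 94487/39100 ≈ 2.417 in (> 0, runoff occurs)
Runoff Q = (P−Ia)²/(P−Ia+S) = (2.417)²/(2.417+0.767) = 8927793169/4867441700 ≈ 1.834 in

Q = 8927793169/4867441700 in ≈ 1.834 in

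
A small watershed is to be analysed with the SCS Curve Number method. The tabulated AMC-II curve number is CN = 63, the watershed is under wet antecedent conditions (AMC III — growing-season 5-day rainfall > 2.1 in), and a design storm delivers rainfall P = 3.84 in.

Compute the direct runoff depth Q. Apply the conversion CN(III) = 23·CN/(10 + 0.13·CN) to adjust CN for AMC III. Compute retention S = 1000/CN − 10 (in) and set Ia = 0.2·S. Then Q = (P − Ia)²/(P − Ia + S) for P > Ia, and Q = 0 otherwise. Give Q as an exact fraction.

Q = 909082801/482480775 in ≈ 1.884 in

CN(III) from CN(II)=63: (23·63)/(10 + 0.13·63) = 144900/1819 ≈ 79.659
Max retention: S = 1000/(144900/1819) − 10 = 3700/1449 in (≈ 2.553 in)
Initial abstraction Ia = S/5 = (3700/1449)/5 = 740/1449 ≈ 0.511 in
Since P=3.840 > Ia=0.511: effective rainfall P−Ia = 120604/36225 in
Q: (120604/36225)² ÷ (213104/36225) = 909082801/482480775 in (≈ 1.884 in)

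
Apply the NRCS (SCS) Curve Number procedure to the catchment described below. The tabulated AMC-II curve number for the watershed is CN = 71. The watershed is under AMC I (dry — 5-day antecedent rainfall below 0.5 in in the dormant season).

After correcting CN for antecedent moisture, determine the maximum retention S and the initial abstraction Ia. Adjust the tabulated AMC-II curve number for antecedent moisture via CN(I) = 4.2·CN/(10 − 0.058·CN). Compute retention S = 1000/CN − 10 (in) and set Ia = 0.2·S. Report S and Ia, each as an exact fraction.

S = 14500/1491 in ≈ 9.725 in; Ia = 2900/1491 in ≈ 1.945 in

Dry (AMC I): CN(I) = 4.2·71/(10 − 0.058·71) = (1491/5)/(2941/500) = 149100/2941 ≈ 50.697
Retention S: 1000/CN − 10 with CN=50.697 → S = 14500/1491 ≈ 9.725 in
Initial abstraction Ia = S/5 = (14500/1491)/5 = 2900/1491 ≈ 1.945 in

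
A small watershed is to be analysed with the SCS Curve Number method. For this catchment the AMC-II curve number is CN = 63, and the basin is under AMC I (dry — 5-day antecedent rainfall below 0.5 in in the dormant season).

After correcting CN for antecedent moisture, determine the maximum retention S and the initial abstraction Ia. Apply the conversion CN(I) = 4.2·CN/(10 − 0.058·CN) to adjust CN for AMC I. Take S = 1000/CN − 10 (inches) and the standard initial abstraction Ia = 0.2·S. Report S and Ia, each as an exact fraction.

Adjust CN=63 to AMC I: 4.2·63/(10 − 0.058·63) → (1323/5) ÷ (3173/500) = 132300/3173 ≈ 41.696
Retention S: 1000/CN − 10 with CN=41.696 → S = 18500/1323 ≈ 13.983 in
Ia = 0.2·(18500/1323) = 3700/1323 in ≈ 2.797 in

S = 18500/1323 in ≈ 13.983 in; Ia = 3700/1323 in ≈ 2.797 in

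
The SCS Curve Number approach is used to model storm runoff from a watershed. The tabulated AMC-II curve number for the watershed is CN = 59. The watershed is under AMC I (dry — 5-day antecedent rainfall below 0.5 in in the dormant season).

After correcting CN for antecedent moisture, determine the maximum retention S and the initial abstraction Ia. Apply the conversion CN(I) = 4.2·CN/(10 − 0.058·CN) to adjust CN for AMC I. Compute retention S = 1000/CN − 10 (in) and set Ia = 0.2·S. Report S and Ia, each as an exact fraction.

Adjust CN=59 to AMC I: 4.2·59/(10 − 0.058·59) → (1239/5) ÷ (3289/500) = 123900/3289 ≈ 37.671
Max retention: S = 1000/(123900/3289) − 10 = 20500/1239 in (≈ 16.546 in)
Ia = 0.2S: 0.2·16.546 = 3.309 in (exactly 4100/1239)

S = 20500/1239 in ≈ 16.546 in; Ia = 4100/1239 in ≈ 3.309 in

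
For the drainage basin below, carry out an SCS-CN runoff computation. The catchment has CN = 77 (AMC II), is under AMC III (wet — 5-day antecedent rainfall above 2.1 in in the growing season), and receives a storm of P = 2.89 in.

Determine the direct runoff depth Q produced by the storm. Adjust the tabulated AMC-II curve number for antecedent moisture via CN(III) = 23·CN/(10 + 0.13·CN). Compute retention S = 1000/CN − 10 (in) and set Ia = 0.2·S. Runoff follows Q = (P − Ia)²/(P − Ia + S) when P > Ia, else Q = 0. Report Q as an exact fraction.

Wet (AMC III): CN(III) = 23·77/(10 + 0.13·77) = 1771/(2001/100) = 7700/87 ≈ 88.506
Retention S: 1000/CN − 10 with CN=88.506 → S = 100/77 ≈ 1.299 in
Ia = 0.2S: 0.2·1.299 = 0.260 in (exactly 20/77)
P − Ia = 2.890 − 0.260 = 20253/7700 ≈ 2.630 in (> 0, runoff occurs)
Q: (20253/7700)² ÷ (30253/7700) = 410184009/232948100 in (≈ 1.761 in)

Q = 410184009/232948100 in ≈ 1.761 in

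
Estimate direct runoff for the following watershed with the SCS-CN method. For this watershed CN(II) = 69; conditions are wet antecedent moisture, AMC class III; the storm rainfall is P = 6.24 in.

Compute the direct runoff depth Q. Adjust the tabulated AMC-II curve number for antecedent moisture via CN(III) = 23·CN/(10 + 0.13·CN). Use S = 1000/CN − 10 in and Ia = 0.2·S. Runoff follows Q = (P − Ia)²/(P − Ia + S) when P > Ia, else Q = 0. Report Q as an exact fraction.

CN(III) from CN(II)=69: (23·69)/(10 + 0.13·69) = 158700/1897 ≈ 83.658
Max retention: S = 1000/(158700/1897) − 10 = 3100/1587 in (≈ 1.953 in)
Ia = 0.2S: 0.2·1.953 = 0.391 in (exactly 620/1587)
Since P=6.240 > Ia=0.391: effective rainfall P−Ia = 232072/39675 in
Q = (232072/39675)²/((232072/39675) + 3100/1587) = (53857413184/1574105625)/(309572/39675) = 13464353296/3070567275 in ≈ 4.385 in

Q = 13464353296/3070567275 in ≈ 4.385 in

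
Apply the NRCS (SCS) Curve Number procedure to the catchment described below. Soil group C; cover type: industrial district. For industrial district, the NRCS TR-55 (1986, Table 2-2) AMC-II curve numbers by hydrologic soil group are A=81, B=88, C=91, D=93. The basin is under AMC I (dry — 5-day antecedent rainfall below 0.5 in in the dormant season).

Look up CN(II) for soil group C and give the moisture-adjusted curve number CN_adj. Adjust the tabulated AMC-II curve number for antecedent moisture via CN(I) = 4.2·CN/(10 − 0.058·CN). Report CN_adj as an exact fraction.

CN_adj = 63700/787 ≈ 80.940

NRCS table: industrial district, soil group C → CN(II) = 91
Adjust CN=91 to AMC I: 4.2·91/(10 − 0.058·91) → (1911/5) ÷ (2361/500) = 63700/787 ≈ 80.940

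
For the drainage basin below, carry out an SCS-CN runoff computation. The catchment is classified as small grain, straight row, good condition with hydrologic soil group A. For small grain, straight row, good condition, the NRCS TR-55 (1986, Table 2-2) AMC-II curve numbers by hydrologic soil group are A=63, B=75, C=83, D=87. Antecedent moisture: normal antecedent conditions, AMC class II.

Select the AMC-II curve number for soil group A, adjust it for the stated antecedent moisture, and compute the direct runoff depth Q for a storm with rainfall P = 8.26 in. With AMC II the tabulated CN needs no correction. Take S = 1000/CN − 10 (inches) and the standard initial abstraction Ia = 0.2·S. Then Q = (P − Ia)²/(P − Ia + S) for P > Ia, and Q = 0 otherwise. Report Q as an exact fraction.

Q = 498137761/128579850 in ≈ 3.874 in

NRCS table: small grain, straight row, good condition, soil group A → CN(II) = 63
Average conditions: CN = 63 (no AMC adjustment).
Max retention: S = 1000/63 − 10 = 370/63 in (≈ 5.873 in)
Initial abstraction Ia = S/5 = (370/63)/5 = 74/63 ≈ 1.175 in
P − Ia = 8.260 − 1.175 = 22319/3150 ≈ 7.085 in (> 0, runoff occurs)
Runoff Q = (P−Ia)²/(P−Ia+S) = (7.085)²/(7.085+5.873) = 498137761/128579850 ≈ 3.874 in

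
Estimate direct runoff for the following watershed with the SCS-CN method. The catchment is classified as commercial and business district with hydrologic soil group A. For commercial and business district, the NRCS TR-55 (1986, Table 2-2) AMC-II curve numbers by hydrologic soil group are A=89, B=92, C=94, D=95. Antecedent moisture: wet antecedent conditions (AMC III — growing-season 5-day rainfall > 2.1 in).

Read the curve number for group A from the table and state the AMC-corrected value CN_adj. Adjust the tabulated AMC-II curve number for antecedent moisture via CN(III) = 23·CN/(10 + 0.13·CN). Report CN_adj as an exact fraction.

CN_adj = 204700/2157 ≈ 94.900

NRCS table: commercial and business district, soil group A → CN(II) = 89
Wet (AMC III): CN(III) = 23·89/(10 + 0.13·89) = 2047/(2157/100) = 204700/2157 ≈ 94.900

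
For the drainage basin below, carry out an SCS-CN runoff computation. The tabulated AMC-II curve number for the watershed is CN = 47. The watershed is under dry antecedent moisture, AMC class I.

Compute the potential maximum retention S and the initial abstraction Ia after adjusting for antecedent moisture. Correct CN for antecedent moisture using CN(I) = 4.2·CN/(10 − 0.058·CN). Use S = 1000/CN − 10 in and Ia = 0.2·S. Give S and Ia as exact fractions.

S = 26500/987 in ≈ 26.849 in; Ia = 5300/987 in ≈ 5.370 in

CN(I) from CN(II)=47: (4.2·47)/(10 − 0.058·47) = 98700/3637 ≈ 27.138
S = 1000/(98700/3637) − 10 = 26500/987 in ≈ 26.849 in
Ia = 0.2S: 0.2·26.849 = 5.370 in (exactly 5300/987)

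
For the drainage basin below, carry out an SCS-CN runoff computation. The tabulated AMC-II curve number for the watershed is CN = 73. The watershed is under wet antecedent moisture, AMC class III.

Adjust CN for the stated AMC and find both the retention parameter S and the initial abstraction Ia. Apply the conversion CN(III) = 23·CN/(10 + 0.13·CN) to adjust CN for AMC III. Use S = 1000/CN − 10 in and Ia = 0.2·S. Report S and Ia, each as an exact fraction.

Adjust CN=73 to AMC III: 23·73/(10 + 0.13·73) → 1679 ÷ (1949/100) = 167900/1949 ≈ 86.147
Max retention: S = 1000/(167900/1949) − 10 = 2700/1679 in (≈ 1.608 in)
Ia = 0.2·(2700/1679) = 540/1679 in ≈ 0.322 in

S = 2700/1679 in ≈ 1.608 in; Ia = 540/1679 in ≈ 0.322 in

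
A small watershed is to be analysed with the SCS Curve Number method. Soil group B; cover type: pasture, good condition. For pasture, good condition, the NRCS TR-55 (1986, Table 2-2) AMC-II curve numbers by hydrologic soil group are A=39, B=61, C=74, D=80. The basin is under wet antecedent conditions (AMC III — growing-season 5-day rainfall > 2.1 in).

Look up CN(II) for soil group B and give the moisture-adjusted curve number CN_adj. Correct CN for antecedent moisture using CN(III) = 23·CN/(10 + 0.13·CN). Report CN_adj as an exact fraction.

NRCS table: pasture, good condition, soil group B → CN(II) = 61
CN(III) from CN(II)=61: (23·61)/(10 + 0.13·61) = 140300/1793 ≈ 78.249

CN_adj = 140300/1793 ≈ 78.249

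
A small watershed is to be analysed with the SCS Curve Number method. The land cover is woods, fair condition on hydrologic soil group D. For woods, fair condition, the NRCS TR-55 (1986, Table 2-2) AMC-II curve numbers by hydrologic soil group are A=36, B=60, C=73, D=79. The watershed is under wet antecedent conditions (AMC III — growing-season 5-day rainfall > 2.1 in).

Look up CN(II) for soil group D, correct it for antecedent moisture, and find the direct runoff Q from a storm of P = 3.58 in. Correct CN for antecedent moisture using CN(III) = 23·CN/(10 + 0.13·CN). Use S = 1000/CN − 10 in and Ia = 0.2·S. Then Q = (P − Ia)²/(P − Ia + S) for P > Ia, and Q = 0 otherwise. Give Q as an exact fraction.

Q = 92563803049/37179726550 in ≈ 2.490 in

NRCS table: woods, fair condition, soil group D → CN(II) = 79
Wet (AMC III): CN(III) = 23·79/(10 + 0.13·79) = 1817/(2027/100) = 181700/2027 ≈ 89.640
Retention S: 1000/CN − 10 with CN=89.640 → S = 2100/1817 ≈ 1.156 in
Initial abstraction Ia = S/5 = (2100/1817)/5 = 420/1817 ≈ 0.231 in
Since P=3.580 > Ia=0.231: effective rainfall P−Ia = 304243/90850 in
Q = (304243/90850)²/((304243/90850) + 2100/1817) = (92563803049/8253722500)/(409243/90850) = 92563803049/37179726550 in ≈ 2.490 in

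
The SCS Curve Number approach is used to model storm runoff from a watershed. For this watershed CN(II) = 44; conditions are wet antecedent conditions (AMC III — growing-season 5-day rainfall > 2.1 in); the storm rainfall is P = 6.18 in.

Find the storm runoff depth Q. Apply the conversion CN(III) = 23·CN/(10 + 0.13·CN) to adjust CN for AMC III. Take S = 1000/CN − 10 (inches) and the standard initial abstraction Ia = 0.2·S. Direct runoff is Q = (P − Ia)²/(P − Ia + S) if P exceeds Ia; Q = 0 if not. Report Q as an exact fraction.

Q = 4118687329/1697339050 in ≈ 2.427 in

CN(III) from CN(II)=44: (23·44)/(10 + 0.13·44) = 25300/393 ≈ 64.377
Max retention: S = 1000/(25300/393) − 10 = 1400/253 in (≈ 5.534 in)
Initial abstraction Ia = S/5 = (1400/253)/5 = 280/253 ≈ 1.107 in
Excess rainfall: 6.180 − 1.107 = 5.073 in; P > Ia so Q > 0
Q = (64177/12650)²/((64177/12650) + 1400/253) = (4118687329/160022500)/(134177/12650) = 4118687329/1697339050 in ≈ 2.427 in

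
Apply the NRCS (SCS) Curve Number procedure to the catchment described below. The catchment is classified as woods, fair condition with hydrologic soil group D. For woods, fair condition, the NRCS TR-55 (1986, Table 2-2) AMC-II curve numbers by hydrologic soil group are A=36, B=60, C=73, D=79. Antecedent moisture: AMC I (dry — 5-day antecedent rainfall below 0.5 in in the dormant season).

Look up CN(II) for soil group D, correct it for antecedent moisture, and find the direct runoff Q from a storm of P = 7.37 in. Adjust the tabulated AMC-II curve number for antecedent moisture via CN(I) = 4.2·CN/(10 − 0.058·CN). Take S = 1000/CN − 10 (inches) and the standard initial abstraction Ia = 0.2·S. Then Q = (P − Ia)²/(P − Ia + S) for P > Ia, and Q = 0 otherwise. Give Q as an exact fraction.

NRCS table: woods, fair condition, soil group D → CN(II) = 79
Adjust CN=79 to AMC I: 4.2·79/(10 − 0.058·79) → (1659/5) ÷ (2709/500) = 7900/129 ≈ 61.240
Retention S: 1000/CN − 10 with CN=61.240 → S = 500/79 ≈ 6.329 in
Initial abstraction Ia = S/5 = (500/79)/5 = 100/79 ≈ 1.266 in
Since P=7.370 > Ia=1.266: effective rainfall P−Ia = 48223/7900 in
Runoff Q = (P−Ia)²/(P−Ia+S) = (6.104)²/(6.104+6.329) = 2325457729/775961700 ≈ 2.997 in

Q = 2325457729/775961700 in ≈ 2.997 in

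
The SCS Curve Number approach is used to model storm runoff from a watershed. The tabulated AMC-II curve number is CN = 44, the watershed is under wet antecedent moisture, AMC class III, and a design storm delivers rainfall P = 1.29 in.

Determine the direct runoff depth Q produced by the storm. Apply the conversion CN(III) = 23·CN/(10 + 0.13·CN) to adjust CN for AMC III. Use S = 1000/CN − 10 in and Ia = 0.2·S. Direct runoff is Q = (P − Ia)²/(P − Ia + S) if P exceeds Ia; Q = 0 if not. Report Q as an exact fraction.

Q = 21501769/3659316100 in ≈ 0.006 in

Adjust CN=44 to AMC III: 23·44/(10 + 0.13·44) → 1012 ÷ (393/25) = 25300/393 ≈ 64.377
Retention S: 1000/CN − 10 with CN=64.377 → S = 1400/253 ≈ 5.534 in
Ia = 0.2·(1400/253) = 280/253 in ≈ 1.107 in
P − Ia = 1.290 − 1.107 = 4637/25300 ≈ 0.183 in (> 0, runoff occurs)
Q = (4637/25300)²/((4637/25300) + 1400/253) = (21501769/640090000)/(144637/25300) = 21501769/3659316100 in ≈ 0.006 in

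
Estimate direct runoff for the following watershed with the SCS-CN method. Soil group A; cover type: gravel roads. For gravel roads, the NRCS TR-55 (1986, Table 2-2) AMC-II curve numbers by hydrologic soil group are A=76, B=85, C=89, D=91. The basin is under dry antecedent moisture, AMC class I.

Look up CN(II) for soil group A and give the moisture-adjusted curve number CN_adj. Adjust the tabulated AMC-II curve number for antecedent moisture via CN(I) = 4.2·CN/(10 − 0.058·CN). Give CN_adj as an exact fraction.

CN_adj = 13300/233 ≈ 57.082

NRCS table: gravel roads, soil group A → CN(II) = 76
Adjust CN=76 to AMC I: 4.2·76/(10 − 0.058·76) → (1596/5) ÷ (699/125) = 13300/233 ≈ 57.082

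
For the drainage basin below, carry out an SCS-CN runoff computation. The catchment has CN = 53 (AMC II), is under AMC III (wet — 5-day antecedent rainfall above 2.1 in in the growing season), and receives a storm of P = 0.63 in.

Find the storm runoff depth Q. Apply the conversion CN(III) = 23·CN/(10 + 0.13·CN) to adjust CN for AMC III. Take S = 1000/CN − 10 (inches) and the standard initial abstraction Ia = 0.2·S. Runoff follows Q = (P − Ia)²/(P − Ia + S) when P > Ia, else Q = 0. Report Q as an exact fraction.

Q = 0 in ≈ 0.000 in

Wet (AMC III): CN(III) = 23·53/(10 + 0.13·53) = 1219/(1689/100) = 121900/1689 ≈ 72.173
Retention S: 1000/CN − 10 with CN=72.173 → S = 4700/1219 ≈ 3.856 in
Initial abstraction Ia = S/5 = (4700/1219)/5 = 940/1219 ≈ 0.771 in
P = 0.630 ≤ Ia = 0.771 in: entire storm abstracted, Q = 0.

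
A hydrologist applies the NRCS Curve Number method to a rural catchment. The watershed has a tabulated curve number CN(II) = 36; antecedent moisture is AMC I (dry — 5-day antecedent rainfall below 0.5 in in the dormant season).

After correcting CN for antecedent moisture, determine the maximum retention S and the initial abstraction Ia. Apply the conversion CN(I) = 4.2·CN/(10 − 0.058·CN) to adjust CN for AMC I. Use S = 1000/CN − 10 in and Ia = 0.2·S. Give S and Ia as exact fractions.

Dry (AMC I): CN(I) = 4.2·36/(10 − 0.058·36) = (756/5)/(989/125) = 18900/989 ≈ 19.110
Max retention: S = 1000/(18900/989) − 10 = 8000/189 in (≈ 42.328 in)
Ia = 0.2S: 0.2·42.328 = 8.466 in (exactly 1600/189)

S = 8000/189 in ≈ 42.328 in; Ia = 1600/189 in ≈ 8.466 in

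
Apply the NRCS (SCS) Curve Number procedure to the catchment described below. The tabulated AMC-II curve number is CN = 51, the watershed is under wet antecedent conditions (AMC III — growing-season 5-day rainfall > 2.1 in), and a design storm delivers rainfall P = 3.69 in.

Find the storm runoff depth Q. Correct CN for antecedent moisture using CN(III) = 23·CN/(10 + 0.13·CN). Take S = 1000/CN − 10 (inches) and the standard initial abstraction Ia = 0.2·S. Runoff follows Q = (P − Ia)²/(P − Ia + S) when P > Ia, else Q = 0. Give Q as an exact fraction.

Q = 112115816569/96753380100 in ≈ 1.159 in

CN(III) from CN(II)=51: (23·51)/(10 + 0.13·51) = 117300/1663 ≈ 70.535
Max retention: S = 1000/(117300/1663) − 10 = 4900/1173 in (≈ 4.177 in)
Ia = 0.2·(4900/1173) = 980/1173 in ≈ 0.835 in
Since P=3.690 > Ia=0.835: effective rainfall P−Ia = 334837/117300 in
Q: (334837/117300)² ÷ (824837/117300) = 112115816569/96753380100 in (≈ 1.159 in)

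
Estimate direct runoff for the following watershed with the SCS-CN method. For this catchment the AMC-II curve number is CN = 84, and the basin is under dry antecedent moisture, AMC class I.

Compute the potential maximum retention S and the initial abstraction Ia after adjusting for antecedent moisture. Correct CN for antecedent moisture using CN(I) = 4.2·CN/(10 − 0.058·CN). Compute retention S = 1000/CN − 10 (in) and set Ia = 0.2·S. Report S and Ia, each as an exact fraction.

Adjust CN=84 to AMC I: 4.2·84/(10 − 0.058·84) → (1764/5) ÷ (641/125) = 44100/641 ≈ 68.799
Retention S: 1000/CN − 10 with CN=68.799 → S = 2000/441 ≈ 4.535 in
Ia = 0.2·(2000/441) = 400/441 in ≈ 0.907 in

S = 2000/441 in ≈ 4.535 in; Ia = 400/441 in ≈ 0.907 in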